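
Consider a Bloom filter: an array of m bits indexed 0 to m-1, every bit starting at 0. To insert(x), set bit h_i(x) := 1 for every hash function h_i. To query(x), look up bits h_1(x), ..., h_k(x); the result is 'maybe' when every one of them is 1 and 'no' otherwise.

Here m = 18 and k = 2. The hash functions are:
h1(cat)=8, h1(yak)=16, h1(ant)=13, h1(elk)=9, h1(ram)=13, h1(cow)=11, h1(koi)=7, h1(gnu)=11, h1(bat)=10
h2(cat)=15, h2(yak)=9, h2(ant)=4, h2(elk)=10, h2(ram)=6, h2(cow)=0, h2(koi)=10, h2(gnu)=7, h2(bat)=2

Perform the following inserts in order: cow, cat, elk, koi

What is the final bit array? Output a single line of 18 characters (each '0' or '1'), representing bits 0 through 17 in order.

Start: bits=000000000000000000
After insert 'cow': sets bits 0 11 -> bits=100000000001000000
After insert 'cat': sets bits 8 15 -> bits=100000001001000100
After insert 'elk': sets bits 9 10 -> bits=100000001111000100
After insert 'koi': sets bits 7 10 -> bits=100000011111000100

Answer: 100000011111000100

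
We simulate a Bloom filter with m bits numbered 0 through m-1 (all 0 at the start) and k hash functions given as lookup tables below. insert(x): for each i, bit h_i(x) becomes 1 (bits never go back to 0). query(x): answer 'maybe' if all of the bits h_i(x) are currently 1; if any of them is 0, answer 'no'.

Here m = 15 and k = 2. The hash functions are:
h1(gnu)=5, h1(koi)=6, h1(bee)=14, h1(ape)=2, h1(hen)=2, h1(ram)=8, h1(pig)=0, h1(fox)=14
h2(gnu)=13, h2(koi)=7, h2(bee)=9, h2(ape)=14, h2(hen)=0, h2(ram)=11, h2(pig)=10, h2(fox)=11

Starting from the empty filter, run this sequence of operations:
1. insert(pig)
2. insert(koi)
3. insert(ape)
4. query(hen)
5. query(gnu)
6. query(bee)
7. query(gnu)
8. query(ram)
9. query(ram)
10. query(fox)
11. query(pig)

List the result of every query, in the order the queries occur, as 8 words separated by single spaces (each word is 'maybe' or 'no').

Answer: maybe no no no no no no maybe

Derivation:
Start: bits=000000000000000
Op 1: insert pig -> sets bits 0 10 -> bits=100000000010000
Op 2: insert koi -> sets bits 6 7 -> bits=100000110010000
Op 3: insert ape -> sets bits 2 14 -> bits=101000110010001
Op 4: query hen -> checks bit0=1, bit2=1 (all 1) -> maybe
Op 5: query gnu -> checks bit5=0, bit13=0 (has a 0) -> no
Op 6: query bee -> checks bit9=0, bit14=1 (has a 0) -> no
Op 7: query gnu -> checks bit5=0, bit13=0 (has a 0) -> no
Op 8: query ram -> checks bit8=0, bit11=0 (has a 0) -> no
Op 9: query ram -> checks bit8=0, bit11=0 (has a 0) -> no
Op 10: query fox -> checks bit11=0, bit14=1 (has a 0) -> no
Op 11: query pig -> checks bit0=1, bit10=1 (all 1) -> maybe
Query results in order: maybe no no no no no no maybe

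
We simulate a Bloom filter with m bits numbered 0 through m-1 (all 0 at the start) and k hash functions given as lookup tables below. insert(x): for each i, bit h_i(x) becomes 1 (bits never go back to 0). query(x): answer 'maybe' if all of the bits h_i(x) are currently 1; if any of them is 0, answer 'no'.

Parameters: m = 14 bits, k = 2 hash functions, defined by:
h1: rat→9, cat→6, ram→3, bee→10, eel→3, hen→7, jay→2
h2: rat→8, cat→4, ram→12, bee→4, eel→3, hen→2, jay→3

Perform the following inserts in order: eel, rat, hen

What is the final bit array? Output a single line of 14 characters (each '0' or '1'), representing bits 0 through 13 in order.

Start: bits=00000000000000
After insert 'eel': sets bits 3 -> bits=00010000000000
After insert 'rat': sets bits 8 9 -> bits=00010000110000
After insert 'hen': sets bits 2 7 -> bits=00110001110000

Answer: 00110001110000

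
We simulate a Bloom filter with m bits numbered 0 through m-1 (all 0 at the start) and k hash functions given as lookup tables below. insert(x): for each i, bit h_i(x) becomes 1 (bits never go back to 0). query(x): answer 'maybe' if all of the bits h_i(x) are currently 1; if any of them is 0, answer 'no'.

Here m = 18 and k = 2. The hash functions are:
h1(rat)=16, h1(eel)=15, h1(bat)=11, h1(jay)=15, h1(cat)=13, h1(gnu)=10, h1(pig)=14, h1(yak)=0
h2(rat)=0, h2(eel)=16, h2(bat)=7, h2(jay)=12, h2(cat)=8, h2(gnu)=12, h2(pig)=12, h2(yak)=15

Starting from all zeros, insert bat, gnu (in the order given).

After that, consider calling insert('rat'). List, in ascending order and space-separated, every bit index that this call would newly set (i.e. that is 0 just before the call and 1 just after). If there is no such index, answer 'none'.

Start: bits=000000000000000000
After insert 'bat': sets bits 7 11 -> bits=000000010001000000
After insert 'gnu': sets bits 10 12 -> bits=000000010011100000
insert 'rat' would touch bits 0 16; currently bit0=0, bit16=0
Bits that are 0 among those (would change 0->1): 0 16

Answer: 0 16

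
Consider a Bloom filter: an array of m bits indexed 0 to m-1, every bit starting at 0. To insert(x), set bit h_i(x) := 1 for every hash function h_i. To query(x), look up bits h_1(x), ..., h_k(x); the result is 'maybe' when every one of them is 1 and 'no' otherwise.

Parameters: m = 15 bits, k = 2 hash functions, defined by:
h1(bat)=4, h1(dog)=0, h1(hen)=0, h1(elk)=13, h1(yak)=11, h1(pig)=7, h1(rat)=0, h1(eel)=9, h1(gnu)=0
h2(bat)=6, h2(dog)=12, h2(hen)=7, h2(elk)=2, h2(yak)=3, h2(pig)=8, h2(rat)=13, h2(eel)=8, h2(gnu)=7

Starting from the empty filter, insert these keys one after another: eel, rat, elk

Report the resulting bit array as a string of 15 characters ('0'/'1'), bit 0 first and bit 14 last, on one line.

Answer: 101000001100010

Derivation:
Start: bits=000000000000000
After insert 'eel': sets bits 8 9 -> bits=000000001100000
After insert 'rat': sets bits 0 13 -> bits=100000001100010
After insert 'elk': sets bits 2 13 -> bits=101000001100010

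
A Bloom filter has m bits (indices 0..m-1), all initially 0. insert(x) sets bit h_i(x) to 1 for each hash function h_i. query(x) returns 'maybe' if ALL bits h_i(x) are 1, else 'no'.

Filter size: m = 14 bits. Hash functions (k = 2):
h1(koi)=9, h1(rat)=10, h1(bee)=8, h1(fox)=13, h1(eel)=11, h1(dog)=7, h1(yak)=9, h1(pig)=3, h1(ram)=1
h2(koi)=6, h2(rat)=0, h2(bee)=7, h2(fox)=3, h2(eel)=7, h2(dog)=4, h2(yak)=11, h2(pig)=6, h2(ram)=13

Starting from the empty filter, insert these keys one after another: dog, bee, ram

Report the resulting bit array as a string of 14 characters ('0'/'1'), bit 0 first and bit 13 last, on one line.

Start: bits=00000000000000
After insert 'dog': sets bits 4 7 -> bits=00001001000000
After insert 'bee': sets bits 7 8 -> bits=00001001100000
After insert 'ram': sets bits 1 13 -> bits=01001001100001

Answer: 01001001100001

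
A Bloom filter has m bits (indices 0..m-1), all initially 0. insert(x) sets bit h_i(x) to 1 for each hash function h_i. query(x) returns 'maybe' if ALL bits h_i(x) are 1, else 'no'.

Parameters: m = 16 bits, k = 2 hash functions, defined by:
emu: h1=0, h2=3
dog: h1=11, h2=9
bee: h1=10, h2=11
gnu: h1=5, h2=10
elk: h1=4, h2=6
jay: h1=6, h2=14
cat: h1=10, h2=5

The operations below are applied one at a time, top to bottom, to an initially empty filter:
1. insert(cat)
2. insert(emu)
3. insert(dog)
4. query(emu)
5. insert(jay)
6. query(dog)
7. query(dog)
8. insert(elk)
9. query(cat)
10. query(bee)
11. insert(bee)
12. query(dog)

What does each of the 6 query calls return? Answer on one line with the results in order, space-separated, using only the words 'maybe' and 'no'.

Answer: maybe maybe maybe maybe maybe maybe

Derivation:
Start: bits=0000000000000000
Op 1: insert cat -> sets bits 5 10 -> bits=0000010000100000
Op 2: insert emu -> sets bits 0 3 -> bits=1001010000100000
Op 3: insert dog -> sets bits 9 11 -> bits=1001010001110000
Op 4: query emu -> checks bit0=1, bit3=1 (all 1) -> maybe
Op 5: insert jay -> sets bits 6 14 -> bits=1001011001110010
Op 6: query dog -> checks bit9=1, bit11=1 (all 1) -> maybe
Op 7: query dog -> checks bit9=1, bit11=1 (all 1) -> maybe
Op 8: insert elk -> sets bits 4 6 -> bits=1001111001110010
Op 9: query cat -> checks bit5=1, bit10=1 (all 1) -> maybe
Op 10: query bee -> checks bit10=1, bit11=1 (all 1) -> maybe
Op 11: insert bee -> sets bits 10 11 -> bits=1001111001110010
Op 12: query dog -> checks bit9=1, bit11=1 (all 1) -> maybe
Query results in order: maybe maybe maybe maybe maybe maybe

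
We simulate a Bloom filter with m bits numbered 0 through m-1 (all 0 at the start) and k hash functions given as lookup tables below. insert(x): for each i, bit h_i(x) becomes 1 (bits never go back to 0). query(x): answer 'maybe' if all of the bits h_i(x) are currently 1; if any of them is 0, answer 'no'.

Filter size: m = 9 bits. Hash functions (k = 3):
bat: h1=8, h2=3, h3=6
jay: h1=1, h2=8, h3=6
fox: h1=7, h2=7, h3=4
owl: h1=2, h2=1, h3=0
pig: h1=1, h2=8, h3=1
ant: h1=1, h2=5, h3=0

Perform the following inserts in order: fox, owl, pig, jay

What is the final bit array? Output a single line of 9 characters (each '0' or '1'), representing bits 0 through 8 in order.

Answer: 111010111

Derivation:
Start: bits=000000000
After insert 'fox': sets bits 4 7 -> bits=000010010
After insert 'owl': sets bits 0 1 2 -> bits=111010010
After insert 'pig': sets bits 1 8 -> bits=111010011
After insert 'jay': sets bits 1 6 8 -> bits=111010111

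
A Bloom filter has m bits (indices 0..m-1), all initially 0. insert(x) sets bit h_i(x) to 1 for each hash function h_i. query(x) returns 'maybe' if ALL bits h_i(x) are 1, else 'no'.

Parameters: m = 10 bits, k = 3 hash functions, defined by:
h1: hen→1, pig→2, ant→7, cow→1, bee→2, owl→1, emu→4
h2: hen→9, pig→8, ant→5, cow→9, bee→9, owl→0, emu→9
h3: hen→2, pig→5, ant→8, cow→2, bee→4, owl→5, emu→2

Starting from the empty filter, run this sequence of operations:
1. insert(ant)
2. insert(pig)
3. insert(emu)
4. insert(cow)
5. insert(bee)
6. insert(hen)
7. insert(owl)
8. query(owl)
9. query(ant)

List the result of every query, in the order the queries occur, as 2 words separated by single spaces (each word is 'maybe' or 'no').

Start: bits=0000000000
Op 1: insert ant -> sets bits 5 7 8 -> bits=0000010110
Op 2: insert pig -> sets bits 2 5 8 -> bits=0010010110
Op 3: insert emu -> sets bits 2 4 9 -> bits=0010110111
Op 4: insert cow -> sets bits 1 2 9 -> bits=0110110111
Op 5: insert bee -> sets bits 2 4 9 -> bits=0110110111
Op 6: insert hen -> sets bits 1 2 9 -> bits=0110110111
Op 7: insert owl -> sets bits 0 1 5 -> bits=1110110111
Op 8: query owl -> checks bit0=1, bit1=1, bit5=1 (all 1) -> maybe
Op 9: query ant -> checks bit5=1, bit7=1, bit8=1 (all 1) -> maybe
Query results in order: maybe maybe

Answer: maybe maybe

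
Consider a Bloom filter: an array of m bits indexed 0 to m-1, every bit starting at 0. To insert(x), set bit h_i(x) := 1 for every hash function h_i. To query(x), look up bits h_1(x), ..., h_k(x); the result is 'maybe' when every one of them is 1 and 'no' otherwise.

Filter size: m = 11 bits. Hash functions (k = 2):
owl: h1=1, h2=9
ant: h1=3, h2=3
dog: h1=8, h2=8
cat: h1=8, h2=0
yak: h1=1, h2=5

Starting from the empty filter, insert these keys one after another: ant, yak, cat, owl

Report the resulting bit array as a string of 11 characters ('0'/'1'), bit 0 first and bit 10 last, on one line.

Start: bits=00000000000
After insert 'ant': sets bits 3 -> bits=00010000000
After insert 'yak': sets bits 1 5 -> bits=01010100000
After insert 'cat': sets bits 0 8 -> bits=11010100100
After insert 'owl': sets bits 1 9 -> bits=11010100110

Answer: 11010100110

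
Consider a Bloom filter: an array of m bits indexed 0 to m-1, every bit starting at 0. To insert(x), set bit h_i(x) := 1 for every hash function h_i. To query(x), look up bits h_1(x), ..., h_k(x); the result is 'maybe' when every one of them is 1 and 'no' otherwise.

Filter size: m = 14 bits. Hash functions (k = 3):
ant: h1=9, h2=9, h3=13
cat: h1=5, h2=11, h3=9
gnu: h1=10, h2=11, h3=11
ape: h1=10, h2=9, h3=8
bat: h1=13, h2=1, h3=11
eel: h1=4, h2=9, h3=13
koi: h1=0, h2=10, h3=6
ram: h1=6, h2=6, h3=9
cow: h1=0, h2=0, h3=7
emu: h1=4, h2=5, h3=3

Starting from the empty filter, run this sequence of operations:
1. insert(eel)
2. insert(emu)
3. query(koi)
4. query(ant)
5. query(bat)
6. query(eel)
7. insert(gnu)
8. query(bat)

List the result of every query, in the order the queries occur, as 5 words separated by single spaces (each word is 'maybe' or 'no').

Answer: no maybe no maybe no

Derivation:
Start: bits=00000000000000
Op 1: insert eel -> sets bits 4 9 13 -> bits=00001000010001
Op 2: insert emu -> sets bits 3 4 5 -> bits=00011100010001
Op 3: query koi -> checks bit0=0, bit6=0, bit10=0 (has a 0) -> no
Op 4: query ant -> checks bit9=1, bit13=1 (all 1) -> maybe
Op 5: query bat -> checks bit1=0, bit11=0, bit13=1 (has a 0) -> no
Op 6: query eel -> checks bit4=1, bit9=1, bit13=1 (all 1) -> maybe
Op 7: insert gnu -> sets bits 10 11 -> bits=00011100011101
Op 8: query bat -> checks bit1=0, bit11=1, bit13=1 (has a 0) -> no
Query results in order: no maybe no maybe no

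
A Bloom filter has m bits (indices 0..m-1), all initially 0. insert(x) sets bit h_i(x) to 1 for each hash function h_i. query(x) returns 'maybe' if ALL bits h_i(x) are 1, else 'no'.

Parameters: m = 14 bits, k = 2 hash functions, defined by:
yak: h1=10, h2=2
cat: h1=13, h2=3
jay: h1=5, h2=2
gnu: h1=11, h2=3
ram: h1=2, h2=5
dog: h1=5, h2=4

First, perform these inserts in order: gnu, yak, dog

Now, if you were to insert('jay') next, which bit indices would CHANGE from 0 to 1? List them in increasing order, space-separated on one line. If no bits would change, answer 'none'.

Start: bits=00000000000000
After insert 'gnu': sets bits 3 11 -> bits=00010000000100
After insert 'yak': sets bits 2 10 -> bits=00110000001100
After insert 'dog': sets bits 4 5 -> bits=00111100001100
insert 'jay' would touch bits 2 5; currently bit2=1, bit5=1
Bits that are 0 among those (would change 0->1): none

Answer: none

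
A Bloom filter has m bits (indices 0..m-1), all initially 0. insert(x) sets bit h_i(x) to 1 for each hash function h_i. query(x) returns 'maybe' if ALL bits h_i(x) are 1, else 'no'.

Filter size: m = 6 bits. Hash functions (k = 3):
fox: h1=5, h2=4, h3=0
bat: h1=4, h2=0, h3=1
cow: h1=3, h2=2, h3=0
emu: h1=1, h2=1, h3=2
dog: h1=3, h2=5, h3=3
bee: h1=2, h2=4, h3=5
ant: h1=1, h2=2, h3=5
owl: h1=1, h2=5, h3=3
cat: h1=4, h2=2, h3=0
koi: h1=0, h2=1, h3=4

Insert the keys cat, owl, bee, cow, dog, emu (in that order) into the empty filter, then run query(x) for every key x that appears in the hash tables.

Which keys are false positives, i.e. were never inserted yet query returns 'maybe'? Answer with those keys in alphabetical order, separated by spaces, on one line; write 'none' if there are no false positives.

Answer: ant bat fox koi

Derivation:
Start: bits=000000
After insert 'cat': sets bits 0 2 4 -> bits=101010
After insert 'owl': sets bits 1 3 5 -> bits=111111
After insert 'bee': sets bits 2 4 5 -> bits=111111
After insert 'cow': sets bits 0 2 3 -> bits=111111
After insert 'dog': sets bits 3 5 -> bits=111111
After insert 'emu': sets bits 1 2 -> bits=111111
Not inserted: ant bat fox koi — query each against bits=111111:
query ant: checks bit1=1, bit2=1, bit5=1 (all 1) -> maybe => FALSE POSITIVE
query bat: checks bit0=1, bit1=1, bit4=1 (all 1) -> maybe => FALSE POSITIVE
query fox: checks bit0=1, bit4=1, bit5=1 (all 1) -> maybe => FALSE POSITIVE
query koi: checks bit0=1, bit1=1, bit4=1 (all 1) -> maybe => FALSE POSITIVE
False positives (alphabetical): ant bat fox koi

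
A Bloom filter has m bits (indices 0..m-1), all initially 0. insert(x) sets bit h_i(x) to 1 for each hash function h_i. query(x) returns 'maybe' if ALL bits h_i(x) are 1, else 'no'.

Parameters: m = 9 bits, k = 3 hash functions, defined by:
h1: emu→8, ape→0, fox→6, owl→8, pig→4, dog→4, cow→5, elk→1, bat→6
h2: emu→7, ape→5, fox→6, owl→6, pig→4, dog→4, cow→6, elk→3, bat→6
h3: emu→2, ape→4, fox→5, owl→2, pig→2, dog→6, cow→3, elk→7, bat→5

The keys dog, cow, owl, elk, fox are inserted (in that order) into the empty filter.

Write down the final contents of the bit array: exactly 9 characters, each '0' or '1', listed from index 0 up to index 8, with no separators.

Start: bits=000000000
After insert 'dog': sets bits 4 6 -> bits=000010100
After insert 'cow': sets bits 3 5 6 -> bits=000111100
After insert 'owl': sets bits 2 6 8 -> bits=001111101
After insert 'elk': sets bits 1 3 7 -> bits=011111111
After insert 'fox': sets bits 5 6 -> bits=011111111

Answer: 011111111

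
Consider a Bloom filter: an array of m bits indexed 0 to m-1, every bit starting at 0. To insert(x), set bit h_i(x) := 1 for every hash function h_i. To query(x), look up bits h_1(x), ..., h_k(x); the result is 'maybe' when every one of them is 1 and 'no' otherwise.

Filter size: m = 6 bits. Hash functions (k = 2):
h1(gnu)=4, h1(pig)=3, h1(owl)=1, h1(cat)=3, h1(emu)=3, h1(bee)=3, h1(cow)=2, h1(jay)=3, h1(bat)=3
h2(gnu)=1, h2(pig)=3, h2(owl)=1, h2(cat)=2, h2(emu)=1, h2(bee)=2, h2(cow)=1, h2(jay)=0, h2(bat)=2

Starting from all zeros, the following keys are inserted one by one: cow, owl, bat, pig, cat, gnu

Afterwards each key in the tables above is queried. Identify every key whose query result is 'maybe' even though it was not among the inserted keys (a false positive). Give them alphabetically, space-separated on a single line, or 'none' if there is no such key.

Answer: bee emu

Derivation:
Start: bits=000000
After insert 'cow': sets bits 1 2 -> bits=011000
After insert 'owl': sets bits 1 -> bits=011000
After insert 'bat': sets bits 2 3 -> bits=011100
After insert 'pig': sets bits 3 -> bits=011100
After insert 'cat': sets bits 2 3 -> bits=011100
After insert 'gnu': sets bits 1 4 -> bits=011110
Not inserted: bee emu jay — query each against bits=011110:
query bee: checks bit2=1, bit3=1 (all 1) -> maybe => FALSE POSITIVE
query emu: checks bit1=1, bit3=1 (all 1) -> maybe => FALSE POSITIVE
query jay: checks bit0=0, bit3=1 (has a 0) -> no => not a false positive
False positives (alphabetical): bee emu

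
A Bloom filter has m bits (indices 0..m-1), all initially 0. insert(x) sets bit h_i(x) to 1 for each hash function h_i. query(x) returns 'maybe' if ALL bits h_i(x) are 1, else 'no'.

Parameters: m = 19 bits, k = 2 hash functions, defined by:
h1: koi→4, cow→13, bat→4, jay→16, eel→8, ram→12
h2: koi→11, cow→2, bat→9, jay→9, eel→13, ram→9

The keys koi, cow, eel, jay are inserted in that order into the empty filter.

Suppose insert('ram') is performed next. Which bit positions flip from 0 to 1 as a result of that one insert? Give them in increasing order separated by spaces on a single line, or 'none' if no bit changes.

Start: bits=0000000000000000000
After insert 'koi': sets bits 4 11 -> bits=0000100000010000000
After insert 'cow': sets bits 2 13 -> bits=0010100000010100000
After insert 'eel': sets bits 8 13 -> bits=0010100010010100000
After insert 'jay': sets bits 9 16 -> bits=0010100011010100100
insert 'ram' would touch bits 9 12; currently bit9=1, bit12=0
Bits that are 0 among those (would change 0->1): 12

Answer: 12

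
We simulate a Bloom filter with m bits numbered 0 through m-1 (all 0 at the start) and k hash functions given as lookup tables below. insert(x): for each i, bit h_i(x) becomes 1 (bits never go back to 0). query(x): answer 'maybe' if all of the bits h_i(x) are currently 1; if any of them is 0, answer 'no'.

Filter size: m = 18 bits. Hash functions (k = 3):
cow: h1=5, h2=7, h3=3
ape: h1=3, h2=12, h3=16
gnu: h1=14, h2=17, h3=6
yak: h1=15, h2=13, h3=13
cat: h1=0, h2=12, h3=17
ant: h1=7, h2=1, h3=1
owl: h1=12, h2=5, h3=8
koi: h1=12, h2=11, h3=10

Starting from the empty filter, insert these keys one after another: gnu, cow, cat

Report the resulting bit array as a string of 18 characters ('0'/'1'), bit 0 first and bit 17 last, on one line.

Start: bits=000000000000000000
After insert 'gnu': sets bits 6 14 17 -> bits=000000100000001001
After insert 'cow': sets bits 3 5 7 -> bits=000101110000001001
After insert 'cat': sets bits 0 12 17 -> bits=100101110000101001

Answer: 100101110000101001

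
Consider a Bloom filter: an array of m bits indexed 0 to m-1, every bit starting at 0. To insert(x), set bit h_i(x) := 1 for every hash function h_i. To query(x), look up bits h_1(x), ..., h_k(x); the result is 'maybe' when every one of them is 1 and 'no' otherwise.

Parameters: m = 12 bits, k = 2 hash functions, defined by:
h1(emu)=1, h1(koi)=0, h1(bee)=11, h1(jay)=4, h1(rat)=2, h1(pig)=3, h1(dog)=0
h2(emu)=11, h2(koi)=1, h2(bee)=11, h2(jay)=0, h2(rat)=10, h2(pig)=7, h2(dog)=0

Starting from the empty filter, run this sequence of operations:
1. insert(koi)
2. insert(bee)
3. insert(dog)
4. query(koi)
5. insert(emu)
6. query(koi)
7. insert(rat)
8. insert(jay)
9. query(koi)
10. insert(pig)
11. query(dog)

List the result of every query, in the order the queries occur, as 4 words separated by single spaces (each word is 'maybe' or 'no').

Answer: maybe maybe maybe maybe

Derivation:
Start: bits=000000000000
Op 1: insert koi -> sets bits 0 1 -> bits=110000000000
Op 2: insert bee -> sets bits 11 -> bits=110000000001
Op 3: insert dog -> sets bits 0 -> bits=110000000001
Op 4: query koi -> checks bit0=1, bit1=1 (all 1) -> maybe
Op 5: insert emu -> sets bits 1 11 -> bits=110000000001
Op 6: query koi -> checks bit0=1, bit1=1 (all 1) -> maybe
Op 7: insert rat -> sets bits 2 10 -> bits=111000000011
Op 8: insert jay -> sets bits 0 4 -> bits=111010000011
Op 9: query koi -> checks bit0=1, bit1=1 (all 1) -> maybe
Op 10: insert pig -> sets bits 3 7 -> bits=111110010011
Op 11: query dog -> checks bit0=1 (all 1) -> maybe
Query results in order: maybe maybe maybe maybe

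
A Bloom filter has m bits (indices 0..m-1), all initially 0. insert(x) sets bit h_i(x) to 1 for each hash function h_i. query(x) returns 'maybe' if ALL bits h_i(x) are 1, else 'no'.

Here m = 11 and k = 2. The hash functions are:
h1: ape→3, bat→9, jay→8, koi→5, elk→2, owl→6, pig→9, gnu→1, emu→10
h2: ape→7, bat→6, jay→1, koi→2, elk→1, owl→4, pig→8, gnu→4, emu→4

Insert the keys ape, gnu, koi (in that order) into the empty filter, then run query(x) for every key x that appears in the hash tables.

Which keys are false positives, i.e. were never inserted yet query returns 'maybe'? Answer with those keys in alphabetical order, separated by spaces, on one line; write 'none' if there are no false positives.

Start: bits=00000000000
After insert 'ape': sets bits 3 7 -> bits=00010001000
After insert 'gnu': sets bits 1 4 -> bits=01011001000
After insert 'koi': sets bits 2 5 -> bits=01111101000
Not inserted: bat elk emu jay owl pig — query each against bits=01111101000:
query bat: checks bit6=0, bit9=0 (has a 0) -> no => not a false positive
query elk: checks bit1=1, bit2=1 (all 1) -> maybe => FALSE POSITIVE
query emu: checks bit4=1, bit10=0 (has a 0) -> no => not a false positive
query jay: checks bit1=1, bit8=0 (has a 0) -> no => not a false positive
query owl: checks bit4=1, bit6=0 (has a 0) -> no => not a false positive
query pig: checks bit8=0, bit9=0 (has a 0) -> no => not a false positive
False positives (alphabetical): elk

Answer: elk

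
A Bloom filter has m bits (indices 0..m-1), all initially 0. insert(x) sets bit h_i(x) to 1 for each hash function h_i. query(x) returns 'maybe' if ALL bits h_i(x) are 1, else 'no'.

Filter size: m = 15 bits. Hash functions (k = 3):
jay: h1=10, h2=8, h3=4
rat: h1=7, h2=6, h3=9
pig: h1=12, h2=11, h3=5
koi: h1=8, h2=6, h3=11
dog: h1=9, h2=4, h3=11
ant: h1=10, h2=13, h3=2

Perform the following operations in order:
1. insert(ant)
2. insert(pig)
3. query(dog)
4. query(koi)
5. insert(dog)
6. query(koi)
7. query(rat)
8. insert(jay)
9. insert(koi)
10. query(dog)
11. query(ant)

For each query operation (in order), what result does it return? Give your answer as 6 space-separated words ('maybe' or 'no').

Answer: no no no no maybe maybe

Derivation:
Start: bits=000000000000000
Op 1: insert ant -> sets bits 2 10 13 -> bits=001000000010010
Op 2: insert pig -> sets bits 5 11 12 -> bits=001001000011110
Op 3: query dog -> checks bit4=0, bit9=0, bit11=1 (has a 0) -> no
Op 4: query koi -> checks bit6=0, bit8=0, bit11=1 (has a 0) -> no
Op 5: insert dog -> sets bits 4 9 11 -> bits=001011000111110
Op 6: query koi -> checks bit6=0, bit8=0, bit11=1 (has a 0) -> no
Op 7: query rat -> checks bit6=0, bit7=0, bit9=1 (has a 0) -> no
Op 8: insert jay -> sets bits 4 8 10 -> bits=001011001111110
Op 9: insert koi -> sets bits 6 8 11 -> bits=001011101111110
Op 10: query dog -> checks bit4=1, bit9=1, bit11=1 (all 1) -> maybe
Op 11: query ant -> checks bit2=1, bit10=1, bit13=1 (all 1) -> maybe
Query results in order: no no no no maybe maybe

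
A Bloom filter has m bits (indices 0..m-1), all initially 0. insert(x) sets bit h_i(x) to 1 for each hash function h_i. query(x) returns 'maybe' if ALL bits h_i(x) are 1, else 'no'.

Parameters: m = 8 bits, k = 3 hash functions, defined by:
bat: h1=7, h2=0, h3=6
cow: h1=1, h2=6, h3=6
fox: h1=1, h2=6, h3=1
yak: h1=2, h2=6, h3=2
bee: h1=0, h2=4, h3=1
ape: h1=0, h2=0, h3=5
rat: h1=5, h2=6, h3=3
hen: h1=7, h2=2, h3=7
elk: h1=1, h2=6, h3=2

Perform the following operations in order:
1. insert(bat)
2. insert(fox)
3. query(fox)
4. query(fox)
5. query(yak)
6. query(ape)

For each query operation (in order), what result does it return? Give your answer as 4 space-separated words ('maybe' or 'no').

Start: bits=00000000
Op 1: insert bat -> sets bits 0 6 7 -> bits=10000011
Op 2: insert fox -> sets bits 1 6 -> bits=11000011
Op 3: query fox -> checks bit1=1, bit6=1 (all 1) -> maybe
Op 4: query fox -> checks bit1=1, bit6=1 (all 1) -> maybe
Op 5: query yak -> checks bit2=0, bit6=1 (has a 0) -> no
Op 6: query ape -> checks bit0=1, bit5=0 (has a 0) -> no
Query results in order: maybe maybe no no

Answer: maybe maybe no no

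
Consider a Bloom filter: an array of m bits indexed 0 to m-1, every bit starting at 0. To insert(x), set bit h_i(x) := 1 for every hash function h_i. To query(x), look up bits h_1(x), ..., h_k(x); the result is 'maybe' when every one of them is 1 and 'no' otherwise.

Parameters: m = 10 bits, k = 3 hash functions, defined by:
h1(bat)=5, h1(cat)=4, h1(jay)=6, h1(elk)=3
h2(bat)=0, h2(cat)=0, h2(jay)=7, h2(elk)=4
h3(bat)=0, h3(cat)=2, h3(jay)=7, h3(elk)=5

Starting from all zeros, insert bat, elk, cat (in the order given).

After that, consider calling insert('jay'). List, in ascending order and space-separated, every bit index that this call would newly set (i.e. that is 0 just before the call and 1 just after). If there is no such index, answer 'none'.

Start: bits=0000000000
After insert 'bat': sets bits 0 5 -> bits=1000010000
After insert 'elk': sets bits 3 4 5 -> bits=1001110000
After insert 'cat': sets bits 0 2 4 -> bits=1011110000
insert 'jay' would touch bits 6 7; currently bit6=0, bit7=0
Bits that are 0 among those (would change 0->1): 6 7

Answer: 6 7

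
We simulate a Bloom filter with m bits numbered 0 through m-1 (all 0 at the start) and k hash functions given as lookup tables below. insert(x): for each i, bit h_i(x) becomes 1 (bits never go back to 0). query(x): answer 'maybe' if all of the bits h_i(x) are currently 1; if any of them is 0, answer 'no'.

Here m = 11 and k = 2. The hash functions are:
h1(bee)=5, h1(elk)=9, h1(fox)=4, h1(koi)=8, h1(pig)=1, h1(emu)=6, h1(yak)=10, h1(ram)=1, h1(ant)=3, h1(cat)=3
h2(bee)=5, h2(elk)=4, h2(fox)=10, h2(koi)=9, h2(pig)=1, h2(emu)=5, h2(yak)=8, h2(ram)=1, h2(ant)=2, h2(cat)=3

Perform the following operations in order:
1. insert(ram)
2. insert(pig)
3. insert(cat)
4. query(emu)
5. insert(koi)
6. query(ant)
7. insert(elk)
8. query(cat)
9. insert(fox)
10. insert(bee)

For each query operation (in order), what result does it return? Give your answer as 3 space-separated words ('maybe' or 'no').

Answer: no no maybe

Derivation:
Start: bits=00000000000
Op 1: insert ram -> sets bits 1 -> bits=01000000000
Op 2: insert pig -> sets bits 1 -> bits=01000000000
Op 3: insert cat -> sets bits 3 -> bits=01010000000
Op 4: query emu -> checks bit5=0, bit6=0 (has a 0) -> no
Op 5: insert koi -> sets bits 8 9 -> bits=01010000110
Op 6: query ant -> checks bit2=0, bit3=1 (has a 0) -> no
Op 7: insert elk -> sets bits 4 9 -> bits=01011000110
Op 8: query cat -> checks bit3=1 (all 1) -> maybe
Op 9: insert fox -> sets bits 4 10 -> bits=01011000111
Op 10: insert bee -> sets bits 5 -> bits=01011100111
Query results in order: no no maybe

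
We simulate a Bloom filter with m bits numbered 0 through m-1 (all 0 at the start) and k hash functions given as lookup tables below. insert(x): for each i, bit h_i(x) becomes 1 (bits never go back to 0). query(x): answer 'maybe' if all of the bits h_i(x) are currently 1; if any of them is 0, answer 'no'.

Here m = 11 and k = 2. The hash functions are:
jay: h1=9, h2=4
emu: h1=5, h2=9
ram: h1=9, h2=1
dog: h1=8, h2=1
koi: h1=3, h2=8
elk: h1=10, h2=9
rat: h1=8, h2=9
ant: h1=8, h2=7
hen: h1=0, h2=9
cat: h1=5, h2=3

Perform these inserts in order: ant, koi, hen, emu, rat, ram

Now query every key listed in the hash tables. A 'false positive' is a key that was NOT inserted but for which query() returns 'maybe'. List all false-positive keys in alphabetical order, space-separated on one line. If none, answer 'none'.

Start: bits=00000000000
After insert 'ant': sets bits 7 8 -> bits=00000001100
After insert 'koi': sets bits 3 8 -> bits=00010001100
After insert 'hen': sets bits 0 9 -> bits=10010001110
After insert 'emu': sets bits 5 9 -> bits=10010101110
After insert 'rat': sets bits 8 9 -> bits=10010101110
After insert 'ram': sets bits 1 9 -> bits=11010101110
Not inserted: cat dog elk jay — query each against bits=11010101110:
query cat: checks bit3=1, bit5=1 (all 1) -> maybe => FALSE POSITIVE
query dog: checks bit1=1, bit8=1 (all 1) -> maybe => FALSE POSITIVE
query elk: checks bit9=1, bit10=0 (has a 0) -> no => not a false positive
query jay: checks bit4=0, bit9=1 (has a 0) -> no => not a false positive
False positives (alphabetical): cat dog

Answer: cat dog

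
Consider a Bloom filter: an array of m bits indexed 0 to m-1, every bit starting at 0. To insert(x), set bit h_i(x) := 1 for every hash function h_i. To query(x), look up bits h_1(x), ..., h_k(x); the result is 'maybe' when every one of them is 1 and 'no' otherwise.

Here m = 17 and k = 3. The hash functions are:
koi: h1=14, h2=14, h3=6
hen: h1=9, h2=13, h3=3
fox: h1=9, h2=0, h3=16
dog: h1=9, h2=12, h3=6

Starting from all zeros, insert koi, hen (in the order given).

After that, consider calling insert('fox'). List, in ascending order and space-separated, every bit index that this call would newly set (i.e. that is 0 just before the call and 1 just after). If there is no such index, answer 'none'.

Answer: 0 16

Derivation:
Start: bits=00000000000000000
After insert 'koi': sets bits 6 14 -> bits=00000010000000100
After insert 'hen': sets bits 3 9 13 -> bits=00010010010001100
insert 'fox' would touch bits 0 9 16; currently bit0=0, bit9=1, bit16=0
Bits that are 0 among those (would change 0->1): 0 16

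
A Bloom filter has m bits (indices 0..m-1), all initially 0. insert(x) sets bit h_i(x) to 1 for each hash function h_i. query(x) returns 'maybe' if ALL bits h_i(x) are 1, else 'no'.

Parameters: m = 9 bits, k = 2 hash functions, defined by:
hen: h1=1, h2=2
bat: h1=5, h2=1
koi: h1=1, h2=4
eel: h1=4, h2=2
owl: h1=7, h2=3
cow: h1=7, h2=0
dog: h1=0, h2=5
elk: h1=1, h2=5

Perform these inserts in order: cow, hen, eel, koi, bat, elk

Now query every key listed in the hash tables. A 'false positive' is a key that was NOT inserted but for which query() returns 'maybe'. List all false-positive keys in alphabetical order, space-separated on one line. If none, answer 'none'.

Start: bits=000000000
After insert 'cow': sets bits 0 7 -> bits=100000010
After insert 'hen': sets bits 1 2 -> bits=111000010
After insert 'eel': sets bits 2 4 -> bits=111010010
After insert 'koi': sets bits 1 4 -> bits=111010010
After insert 'bat': sets bits 1 5 -> bits=111011010
After insert 'elk': sets bits 1 5 -> bits=111011010
Not inserted: dog owl — query each against bits=111011010:
query dog: checks bit0=1, bit5=1 (all 1) -> maybe => FALSE POSITIVE
query owl: checks bit3=0, bit7=1 (has a 0) -> no => not a false positive
False positives (alphabetical): dog

Answer: dog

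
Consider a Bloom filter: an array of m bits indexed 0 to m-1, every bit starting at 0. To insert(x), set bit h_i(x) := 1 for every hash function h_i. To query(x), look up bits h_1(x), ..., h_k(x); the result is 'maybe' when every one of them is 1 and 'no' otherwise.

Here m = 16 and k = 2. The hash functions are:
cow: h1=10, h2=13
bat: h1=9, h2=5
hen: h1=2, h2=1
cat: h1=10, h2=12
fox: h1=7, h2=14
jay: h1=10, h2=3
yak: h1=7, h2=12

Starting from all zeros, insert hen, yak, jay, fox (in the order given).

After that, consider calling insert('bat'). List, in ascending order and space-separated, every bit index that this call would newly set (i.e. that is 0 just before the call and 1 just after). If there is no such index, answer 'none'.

Answer: 5 9

Derivation:
Start: bits=0000000000000000
After insert 'hen': sets bits 1 2 -> bits=0110000000000000
After insert 'yak': sets bits 7 12 -> bits=0110000100001000
After insert 'jay': sets bits 3 10 -> bits=0111000100101000
After insert 'fox': sets bits 7 14 -> bits=0111000100101010
insert 'bat' would touch bits 5 9; currently bit5=0, bit9=0
Bits that are 0 among those (would change 0->1): 5 9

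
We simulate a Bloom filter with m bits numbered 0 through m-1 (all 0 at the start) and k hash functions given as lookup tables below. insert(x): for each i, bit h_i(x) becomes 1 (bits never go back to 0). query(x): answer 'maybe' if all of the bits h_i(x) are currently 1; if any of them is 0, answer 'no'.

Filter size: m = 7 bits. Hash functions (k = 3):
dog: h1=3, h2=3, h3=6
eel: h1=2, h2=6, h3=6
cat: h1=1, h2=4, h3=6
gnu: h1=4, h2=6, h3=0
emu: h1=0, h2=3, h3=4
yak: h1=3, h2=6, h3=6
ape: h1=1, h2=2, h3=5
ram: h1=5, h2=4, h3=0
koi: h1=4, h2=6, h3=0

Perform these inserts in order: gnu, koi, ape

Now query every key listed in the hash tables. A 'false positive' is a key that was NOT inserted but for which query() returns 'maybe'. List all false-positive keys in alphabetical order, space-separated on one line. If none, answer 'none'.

Start: bits=0000000
After insert 'gnu': sets bits 0 4 6 -> bits=1000101
After insert 'koi': sets bits 0 4 6 -> bits=1000101
After insert 'ape': sets bits 1 2 5 -> bits=1110111
Not inserted: cat dog eel emu ram yak — query each against bits=1110111:
query cat: checks bit1=1, bit4=1, bit6=1 (all 1) -> maybe => FALSE POSITIVE
query dog: checks bit3=0, bit6=1 (has a 0) -> no => not a false positive
query eel: checks bit2=1, bit6=1 (all 1) -> maybe => FALSE POSITIVE
query emu: checks bit0=1, bit3=0, bit4=1 (has a 0) -> no => not a false positive
query ram: checks bit0=1, bit4=1, bit5=1 (all 1) -> maybe => FALSE POSITIVE
query yak: checks bit3=0, bit6=1 (has a 0) -> no => not a false positive
False positives (alphabetical): cat eel ram

Answer: cat eel ram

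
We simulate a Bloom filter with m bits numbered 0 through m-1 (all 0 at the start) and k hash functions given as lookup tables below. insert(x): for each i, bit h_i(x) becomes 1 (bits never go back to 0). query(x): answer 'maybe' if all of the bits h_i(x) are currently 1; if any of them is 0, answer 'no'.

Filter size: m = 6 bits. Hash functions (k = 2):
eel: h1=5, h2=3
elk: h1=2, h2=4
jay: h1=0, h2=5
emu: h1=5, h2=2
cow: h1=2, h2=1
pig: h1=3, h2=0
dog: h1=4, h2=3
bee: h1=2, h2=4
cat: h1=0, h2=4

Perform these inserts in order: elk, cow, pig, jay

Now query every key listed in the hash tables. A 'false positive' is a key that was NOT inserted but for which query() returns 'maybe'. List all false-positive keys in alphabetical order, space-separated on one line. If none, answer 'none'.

Answer: bee cat dog eel emu

Derivation:
Start: bits=000000
After insert 'elk': sets bits 2 4 -> bits=001010
After insert 'cow': sets bits 1 2 -> bits=011010
After insert 'pig': sets bits 0 3 -> bits=111110
After insert 'jay': sets bits 0 5 -> bits=111111
Not inserted: bee cat dog eel emu — query each against bits=111111:
query bee: checks bit2=1, bit4=1 (all 1) -> maybe => FALSE POSITIVE
query cat: checks bit0=1, bit4=1 (all 1) -> maybe => FALSE POSITIVE
query dog: checks bit3=1, bit4=1 (all 1) -> maybe => FALSE POSITIVE
query eel: checks bit3=1, bit5=1 (all 1) -> maybe => FALSE POSITIVE
query emu: checks bit2=1, bit5=1 (all 1) -> maybe => FALSE POSITIVE
False positives (alphabetical): bee cat dog eel emu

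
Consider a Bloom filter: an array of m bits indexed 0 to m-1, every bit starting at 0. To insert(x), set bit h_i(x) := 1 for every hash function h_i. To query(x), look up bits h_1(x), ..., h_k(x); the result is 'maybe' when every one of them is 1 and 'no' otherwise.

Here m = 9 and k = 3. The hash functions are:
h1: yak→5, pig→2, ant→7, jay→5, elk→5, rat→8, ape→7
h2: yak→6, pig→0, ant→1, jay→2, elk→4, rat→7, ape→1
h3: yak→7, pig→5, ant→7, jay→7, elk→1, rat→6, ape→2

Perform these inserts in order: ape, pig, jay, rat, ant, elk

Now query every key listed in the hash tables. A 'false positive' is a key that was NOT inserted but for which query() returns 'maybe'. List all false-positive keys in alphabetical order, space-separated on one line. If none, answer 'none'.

Start: bits=000000000
After insert 'ape': sets bits 1 2 7 -> bits=011000010
After insert 'pig': sets bits 0 2 5 -> bits=111001010
After insert 'jay': sets bits 2 5 7 -> bits=111001010
After insert 'rat': sets bits 6 7 8 -> bits=111001111
After insert 'ant': sets bits 1 7 -> bits=111001111
After insert 'elk': sets bits 1 4 5 -> bits=111011111
Not inserted: yak — query each against bits=111011111:
query yak: checks bit5=1, bit6=1, bit7=1 (all 1) -> maybe => FALSE POSITIVE
False positives (alphabetical): yak

Answer: yak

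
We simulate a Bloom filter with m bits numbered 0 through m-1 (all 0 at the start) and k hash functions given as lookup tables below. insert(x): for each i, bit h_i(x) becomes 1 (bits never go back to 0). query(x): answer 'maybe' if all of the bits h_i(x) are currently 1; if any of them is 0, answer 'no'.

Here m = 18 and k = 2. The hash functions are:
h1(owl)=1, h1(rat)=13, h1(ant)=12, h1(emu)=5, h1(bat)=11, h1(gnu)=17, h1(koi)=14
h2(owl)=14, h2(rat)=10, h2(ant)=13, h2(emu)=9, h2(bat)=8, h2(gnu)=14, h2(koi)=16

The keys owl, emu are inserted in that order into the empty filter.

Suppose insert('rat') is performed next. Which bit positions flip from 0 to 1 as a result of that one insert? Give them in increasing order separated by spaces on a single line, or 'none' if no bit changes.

Start: bits=000000000000000000
After insert 'owl': sets bits 1 14 -> bits=010000000000001000
After insert 'emu': sets bits 5 9 -> bits=010001000100001000
insert 'rat' would touch bits 10 13; currently bit10=0, bit13=0
Bits that are 0 among those (would change 0->1): 10 13

Answer: 10 13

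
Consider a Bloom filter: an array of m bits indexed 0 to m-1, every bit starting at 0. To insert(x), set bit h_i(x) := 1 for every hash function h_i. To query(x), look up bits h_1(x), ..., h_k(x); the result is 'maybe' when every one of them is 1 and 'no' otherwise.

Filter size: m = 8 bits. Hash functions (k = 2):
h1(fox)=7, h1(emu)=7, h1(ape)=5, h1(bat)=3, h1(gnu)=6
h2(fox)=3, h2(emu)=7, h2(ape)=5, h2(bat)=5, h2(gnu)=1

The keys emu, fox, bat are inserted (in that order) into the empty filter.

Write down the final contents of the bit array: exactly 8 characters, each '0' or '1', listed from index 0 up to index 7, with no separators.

Answer: 00010101

Derivation:
Start: bits=00000000
After insert 'emu': sets bits 7 -> bits=00000001
After insert 'fox': sets bits 3 7 -> bits=00010001
After insert 'bat': sets bits 3 5 -> bits=00010101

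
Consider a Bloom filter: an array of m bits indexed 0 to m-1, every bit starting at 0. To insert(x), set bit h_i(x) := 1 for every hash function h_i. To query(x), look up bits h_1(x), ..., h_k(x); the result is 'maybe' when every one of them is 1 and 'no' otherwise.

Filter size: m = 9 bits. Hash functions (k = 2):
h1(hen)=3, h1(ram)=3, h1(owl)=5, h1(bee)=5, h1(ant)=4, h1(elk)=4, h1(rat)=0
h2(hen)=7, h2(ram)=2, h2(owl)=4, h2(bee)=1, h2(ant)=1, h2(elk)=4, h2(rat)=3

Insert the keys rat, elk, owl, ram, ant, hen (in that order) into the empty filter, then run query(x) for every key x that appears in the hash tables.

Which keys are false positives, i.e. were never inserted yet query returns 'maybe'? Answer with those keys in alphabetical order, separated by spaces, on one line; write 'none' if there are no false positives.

Start: bits=000000000
After insert 'rat': sets bits 0 3 -> bits=100100000
After insert 'elk': sets bits 4 -> bits=100110000
After insert 'owl': sets bits 4 5 -> bits=100111000
After insert 'ram': sets bits 2 3 -> bits=101111000
After insert 'ant': sets bits 1 4 -> bits=111111000
After insert 'hen': sets bits 3 7 -> bits=111111010
Not inserted: bee — query each against bits=111111010:
query bee: checks bit1=1, bit5=1 (all 1) -> maybe => FALSE POSITIVE
False positives (alphabetical): bee

Answer: bee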